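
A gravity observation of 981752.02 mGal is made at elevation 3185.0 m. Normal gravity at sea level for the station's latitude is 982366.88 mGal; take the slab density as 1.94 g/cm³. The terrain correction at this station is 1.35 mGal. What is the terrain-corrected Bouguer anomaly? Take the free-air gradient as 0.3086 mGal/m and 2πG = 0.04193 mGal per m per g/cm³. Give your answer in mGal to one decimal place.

110.3

Free-air correction = 0.3086 × 3185.0 = 982.89 mGal
Free-air anomaly = 981752.02 − 982366.88 + (982.89) = 368.03 mGal
Bouguer slab correction = 0.04193 × 1.94 × 3185.0 = 259.08 mGal
Simple Bouguer anomaly = 368.03 − (259.08) = 108.95 mGal
Complete Bouguer anomaly = 108.95 + 1.35 = 110.30 mGal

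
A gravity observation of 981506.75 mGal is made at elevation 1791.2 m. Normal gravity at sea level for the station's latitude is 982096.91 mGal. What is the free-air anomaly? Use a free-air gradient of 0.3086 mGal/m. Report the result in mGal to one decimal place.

Free-air correction = 0.3086 × 1791.2 = 552.76 mGal
Free-air anomaly = 981506.75 − 982096.91 + (552.76) = -37.40 mGal

-37.4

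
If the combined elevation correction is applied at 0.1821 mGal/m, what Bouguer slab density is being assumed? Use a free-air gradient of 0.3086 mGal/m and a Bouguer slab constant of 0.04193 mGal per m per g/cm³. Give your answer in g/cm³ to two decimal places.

0.1821 = 0.3086 − 0.04193 × ρ
ρ = (0.3086 − 0.1821) / 0.04193 = 3.02 g/cm³

3.02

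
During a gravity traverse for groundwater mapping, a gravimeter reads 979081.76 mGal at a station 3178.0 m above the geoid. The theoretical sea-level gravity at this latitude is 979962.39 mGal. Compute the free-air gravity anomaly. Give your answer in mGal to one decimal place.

100.1

Free-air correction = 0.3086 × 3178.0 = 980.73 mGal
Free-air anomaly = 979081.76 − 979962.39 + (980.73) = 100.10 mGal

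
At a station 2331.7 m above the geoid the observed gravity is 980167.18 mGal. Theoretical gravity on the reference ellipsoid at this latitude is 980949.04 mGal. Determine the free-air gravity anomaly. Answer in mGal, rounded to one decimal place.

Free-air correction = 0.3086 × 2331.7 = 719.56 mGal
Free-air anomaly = 980167.18 − 980949.04 + (719.56) = -62.30 mGal

-62.3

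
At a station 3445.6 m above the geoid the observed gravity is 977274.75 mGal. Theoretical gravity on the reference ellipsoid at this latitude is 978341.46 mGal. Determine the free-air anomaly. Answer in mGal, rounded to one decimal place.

Free-air correction = 0.3086 × 3445.6 = 1063.31 mGal
Free-air anomaly = 977274.75 − 978341.46 + (1063.31) = -3.40 mGal

-3.4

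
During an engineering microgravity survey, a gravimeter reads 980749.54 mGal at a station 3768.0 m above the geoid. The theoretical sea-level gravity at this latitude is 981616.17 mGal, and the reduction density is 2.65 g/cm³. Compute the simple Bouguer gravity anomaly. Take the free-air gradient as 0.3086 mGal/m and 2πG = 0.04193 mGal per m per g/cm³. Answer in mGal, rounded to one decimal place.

-122.5

Free-air correction = 0.3086 × 3768.0 = 1162.80 mGal
Free-air anomaly = 980749.54 − 981616.17 + (1162.80) = 296.17 mGal
Bouguer slab correction = 0.04193 × 2.65 × 3768.0 = 418.68 mGal
Simple Bouguer anomaly = 296.17 − (418.68) = -122.51 mGal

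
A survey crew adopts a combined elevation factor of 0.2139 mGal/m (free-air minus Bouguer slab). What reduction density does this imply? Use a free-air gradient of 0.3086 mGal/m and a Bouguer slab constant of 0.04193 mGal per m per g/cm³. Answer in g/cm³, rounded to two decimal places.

0.2139 = 0.3086 − 0.04193 × ρ
ρ = (0.3086 − 0.2139) / 0.04193 = 2.26 g/cm³

2.26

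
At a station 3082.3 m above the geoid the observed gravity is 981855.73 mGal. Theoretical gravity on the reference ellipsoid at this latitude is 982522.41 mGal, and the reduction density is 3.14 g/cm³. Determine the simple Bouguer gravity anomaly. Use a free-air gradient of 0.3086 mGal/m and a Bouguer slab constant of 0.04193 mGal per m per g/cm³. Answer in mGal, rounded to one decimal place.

Free-air correction = 0.3086 × 3082.3 = 951.20 mGal
Free-air anomaly = 981855.73 − 982522.41 + (951.20) = 284.52 mGal
Bouguer slab correction = 0.04193 × 3.14 × 3082.3 = 405.82 mGal
Simple Bouguer anomaly = 284.52 − (405.82) = -121.30 mGal

-121.3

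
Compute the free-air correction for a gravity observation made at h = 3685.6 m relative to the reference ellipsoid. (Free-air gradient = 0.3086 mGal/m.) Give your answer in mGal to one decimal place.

1137.4

Free-air correction = 0.3086 × 3685.6 = 1137.4 mGal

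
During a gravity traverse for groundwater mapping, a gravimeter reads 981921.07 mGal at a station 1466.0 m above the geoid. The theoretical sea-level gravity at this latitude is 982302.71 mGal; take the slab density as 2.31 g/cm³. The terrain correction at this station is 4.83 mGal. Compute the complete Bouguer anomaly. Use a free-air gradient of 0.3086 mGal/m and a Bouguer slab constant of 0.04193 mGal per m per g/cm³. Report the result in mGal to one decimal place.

-66.4

Free-air correction = 0.3086 × 1466.0 = 452.41 mGal
Free-air anomaly = 981921.07 − 982302.71 + (452.41) = 70.77 mGal
Bouguer slab correction = 0.04193 × 2.31 × 1466.0 = 141.99 mGal
Simple Bouguer anomaly = 70.77 − (141.99) = -71.22 mGal
Complete Bouguer anomaly = -71.22 + 4.83 = -66.39 mGal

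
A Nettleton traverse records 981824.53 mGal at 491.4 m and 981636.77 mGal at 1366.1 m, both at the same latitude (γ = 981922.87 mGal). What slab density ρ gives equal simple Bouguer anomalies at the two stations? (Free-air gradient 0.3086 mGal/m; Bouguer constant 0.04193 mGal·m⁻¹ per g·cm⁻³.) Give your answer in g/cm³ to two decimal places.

Δg_obs = 981636.77 − 981824.53 = -187.76 mGal over Δh = 1366.1 − 491.4 = 874.7 m
Equal Bouguer anomalies ⇒ Δg_obs + (0.3086 − 0.04193ρ)·Δh = 0
0.3086 − 0.04193ρ = −Δg_obs/Δh = 0.21466
ρ = (0.3086 − 0.21466) / 0.04193 = 2.24 g/cm³

2.24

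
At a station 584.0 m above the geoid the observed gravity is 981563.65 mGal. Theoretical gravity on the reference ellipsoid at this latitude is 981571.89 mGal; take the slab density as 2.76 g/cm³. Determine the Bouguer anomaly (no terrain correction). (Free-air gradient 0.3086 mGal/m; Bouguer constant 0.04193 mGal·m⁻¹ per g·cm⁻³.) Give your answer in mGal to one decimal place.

Free-air correction = 0.3086 × 584.0 = 180.22 mGal
Free-air anomaly = 981563.65 − 981571.89 + (180.22) = 171.98 mGal
Bouguer slab correction = 0.04193 × 2.76 × 584.0 = 67.58 mGal
Simple Bouguer anomaly = 171.98 − (67.58) = 104.40 mGal

104.4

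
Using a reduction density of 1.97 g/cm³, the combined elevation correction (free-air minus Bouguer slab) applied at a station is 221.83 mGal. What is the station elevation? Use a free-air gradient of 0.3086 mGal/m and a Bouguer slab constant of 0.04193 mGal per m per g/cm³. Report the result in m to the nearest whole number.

982

Combined gradient = 0.3086 − 0.04193 × 1.97 = 0.2259979 mGal/m
h = 221.83 / 0.2259979 = 981.56 m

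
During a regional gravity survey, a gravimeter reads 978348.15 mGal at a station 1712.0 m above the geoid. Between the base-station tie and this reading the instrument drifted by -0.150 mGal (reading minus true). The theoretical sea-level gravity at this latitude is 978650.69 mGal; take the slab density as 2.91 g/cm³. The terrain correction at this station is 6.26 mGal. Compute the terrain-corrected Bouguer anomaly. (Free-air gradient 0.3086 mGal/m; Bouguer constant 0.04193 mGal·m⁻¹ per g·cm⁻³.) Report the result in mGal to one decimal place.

Drift-corrected reading = 978348.15 − (-0.150) = 978348.300 mGal
Free-air correction = 0.3086 × 1712.0 = 528.32 mGal
Free-air anomaly = 978348.300 − 978650.69 + (528.32) = 225.930 mGal
Bouguer slab correction = 0.04193 × 2.91 × 1712.0 = 208.89 mGal
Simple Bouguer anomaly = 225.930 − (208.89) = 17.040 mGal
Complete Bouguer anomaly = 17.040 + 6.26 = 23.300 mGal

23.3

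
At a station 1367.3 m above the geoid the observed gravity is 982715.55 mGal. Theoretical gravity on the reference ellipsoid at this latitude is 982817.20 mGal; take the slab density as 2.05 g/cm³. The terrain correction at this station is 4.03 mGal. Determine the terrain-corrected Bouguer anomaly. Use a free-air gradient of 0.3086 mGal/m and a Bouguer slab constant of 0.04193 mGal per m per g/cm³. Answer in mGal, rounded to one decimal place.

Free-air correction = 0.3086 × 1367.3 = 421.95 mGal
Free-air anomaly = 982715.55 − 982817.20 + (421.95) = 320.30 mGal
Bouguer slab correction = 0.04193 × 2.05 × 1367.3 = 117.53 mGal
Simple Bouguer anomaly = 320.30 − (117.53) = 202.77 mGal
Complete Bouguer anomaly = 202.77 + 4.03 = 206.80 mGal

206.8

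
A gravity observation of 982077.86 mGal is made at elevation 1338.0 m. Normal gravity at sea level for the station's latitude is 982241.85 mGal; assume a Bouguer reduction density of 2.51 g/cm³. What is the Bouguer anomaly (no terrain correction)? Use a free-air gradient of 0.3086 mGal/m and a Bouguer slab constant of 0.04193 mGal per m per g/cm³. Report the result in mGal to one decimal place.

108.1

Free-air correction = 0.3086 × 1338.0 = 412.91 mGal
Free-air anomaly = 982077.86 − 982241.85 + (412.91) = 248.92 mGal
Bouguer slab correction = 0.04193 × 2.51 × 1338.0 = 140.82 mGal
Simple Bouguer anomaly = 248.92 − (140.82) = 108.10 mGal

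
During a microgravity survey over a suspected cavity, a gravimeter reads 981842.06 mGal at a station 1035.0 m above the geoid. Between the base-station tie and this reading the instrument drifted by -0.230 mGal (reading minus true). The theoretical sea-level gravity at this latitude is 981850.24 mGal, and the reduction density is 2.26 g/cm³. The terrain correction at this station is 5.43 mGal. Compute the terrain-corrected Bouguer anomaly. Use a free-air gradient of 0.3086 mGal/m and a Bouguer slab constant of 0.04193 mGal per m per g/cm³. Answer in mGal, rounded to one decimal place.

218.8

Drift-corrected reading = 981842.06 − (-0.230) = 981842.290 mGal
Free-air correction = 0.3086 × 1035.0 = 319.40 mGal
Free-air anomaly = 981842.290 − 981850.24 + (319.40) = 311.450 mGal
Bouguer slab correction = 0.04193 × 2.26 × 1035.0 = 98.08 mGal
Simple Bouguer anomaly = 311.450 − (98.08) = 213.370 mGal
Complete Bouguer anomaly = 213.370 + 5.43 = 218.800 mGal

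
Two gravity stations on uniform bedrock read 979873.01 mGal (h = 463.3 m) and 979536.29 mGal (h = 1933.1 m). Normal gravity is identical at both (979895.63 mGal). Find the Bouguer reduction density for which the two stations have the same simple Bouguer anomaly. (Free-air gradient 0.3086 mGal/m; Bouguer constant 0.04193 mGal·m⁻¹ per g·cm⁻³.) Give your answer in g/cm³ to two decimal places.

1.90

Δg_obs = 979536.29 − 979873.01 = -336.72 mGal over Δh = 1933.1 − 463.3 = 1469.8 m
Equal Bouguer anomalies ⇒ Δg_obs + (0.3086 − 0.04193ρ)·Δh = 0
0.3086 − 0.04193ρ = −Δg_obs/Δh = 0.22909
ρ = (0.3086 − 0.22909) / 0.04193 = 1.90 g/cm³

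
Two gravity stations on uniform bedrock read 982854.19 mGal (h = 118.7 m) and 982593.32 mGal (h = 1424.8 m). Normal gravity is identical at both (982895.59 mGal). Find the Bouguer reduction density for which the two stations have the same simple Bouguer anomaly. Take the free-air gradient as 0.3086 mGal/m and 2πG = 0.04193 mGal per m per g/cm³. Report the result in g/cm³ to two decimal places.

2.60

Δg_obs = 982593.32 − 982854.19 = -260.87 mGal over Δh = 1424.8 − 118.7 = 1306.1 m
Equal Bouguer anomalies ⇒ Δg_obs + (0.3086 − 0.04193ρ)·Δh = 0
0.3086 − 0.04193ρ = −Δg_obs/Δh = 0.19973
ρ = (0.3086 − 0.19973) / 0.04193 = 2.60 g/cm³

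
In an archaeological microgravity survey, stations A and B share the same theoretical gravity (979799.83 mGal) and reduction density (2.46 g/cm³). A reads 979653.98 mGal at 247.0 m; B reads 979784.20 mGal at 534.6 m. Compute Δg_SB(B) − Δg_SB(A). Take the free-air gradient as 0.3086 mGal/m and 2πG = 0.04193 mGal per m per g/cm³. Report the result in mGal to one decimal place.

189.3

Δg_SB(A) = 979653.98 − 979799.83 + 0.3086×247.0 − 0.04193×2.46×247.0 = -95.10 mGal
Δg_SB(B) = 979784.20 − 979799.83 + 0.3086×534.6 − 0.04193×2.46×534.6 = 94.20 mGal
Difference = 94.20 − (-95.10) = 189.30 mGal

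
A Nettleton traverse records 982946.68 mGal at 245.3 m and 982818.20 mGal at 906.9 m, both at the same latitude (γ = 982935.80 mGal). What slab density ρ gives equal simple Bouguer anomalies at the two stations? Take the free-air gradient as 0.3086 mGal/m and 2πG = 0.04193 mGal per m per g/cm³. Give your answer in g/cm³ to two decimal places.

Δg_obs = 982818.20 − 982946.68 = -128.48 mGal over Δh = 906.9 − 245.3 = 661.6 m
Equal Bouguer anomalies ⇒ Δg_obs + (0.3086 − 0.04193ρ)·Δh = 0
0.3086 − 0.04193ρ = −Δg_obs/Δh = 0.19420
ρ = (0.3086 − 0.19420) / 0.04193 = 2.73 g/cm³

2.73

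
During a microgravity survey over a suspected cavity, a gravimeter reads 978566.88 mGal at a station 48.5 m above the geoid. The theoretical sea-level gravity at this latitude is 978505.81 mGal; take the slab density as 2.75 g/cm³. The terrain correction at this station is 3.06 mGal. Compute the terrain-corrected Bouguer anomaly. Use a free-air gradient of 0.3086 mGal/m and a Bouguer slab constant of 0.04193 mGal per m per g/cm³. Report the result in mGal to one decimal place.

Free-air correction = 0.3086 × 48.5 = 14.97 mGal
Free-air anomaly = 978566.88 − 978505.81 + (14.97) = 76.04 mGal
Bouguer slab correction = 0.04193 × 2.75 × 48.5 = 5.59 mGal
Simple Bouguer anomaly = 76.04 − (5.59) = 70.45 mGal
Complete Bouguer anomaly = 70.45 + 3.06 = 73.51 mGal

73.5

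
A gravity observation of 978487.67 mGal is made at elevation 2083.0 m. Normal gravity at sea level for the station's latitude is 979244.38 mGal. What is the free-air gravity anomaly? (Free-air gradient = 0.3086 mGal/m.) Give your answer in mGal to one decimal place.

-113.9

Free-air correction = 0.3086 × 2083.0 = 642.81 mGal
Free-air anomaly = 978487.67 − 979244.38 + (642.81) = -113.90 mGal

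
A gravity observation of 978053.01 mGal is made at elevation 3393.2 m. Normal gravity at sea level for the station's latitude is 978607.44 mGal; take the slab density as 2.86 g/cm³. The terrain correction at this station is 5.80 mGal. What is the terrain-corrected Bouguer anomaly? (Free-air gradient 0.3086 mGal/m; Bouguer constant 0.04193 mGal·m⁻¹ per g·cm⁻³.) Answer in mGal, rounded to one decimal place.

91.6

Free-air correction = 0.3086 × 3393.2 = 1047.14 mGal
Free-air anomaly = 978053.01 − 978607.44 + (1047.14) = 492.71 mGal
Bouguer slab correction = 0.04193 × 2.86 × 3393.2 = 406.91 mGal
Simple Bouguer anomaly = 492.71 − (406.91) = 85.80 mGal
Complete Bouguer anomaly = 85.80 + 5.80 = 91.60 mGal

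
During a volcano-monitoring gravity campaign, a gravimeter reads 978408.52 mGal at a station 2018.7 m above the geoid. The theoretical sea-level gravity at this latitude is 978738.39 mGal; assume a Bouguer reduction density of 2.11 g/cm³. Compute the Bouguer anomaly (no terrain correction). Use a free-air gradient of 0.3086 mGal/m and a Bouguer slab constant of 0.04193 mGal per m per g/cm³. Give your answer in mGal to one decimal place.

Free-air correction = 0.3086 × 2018.7 = 622.97 mGal
Free-air anomaly = 978408.52 − 978738.39 + (622.97) = 293.10 mGal
Bouguer slab correction = 0.04193 × 2.11 × 2018.7 = 178.60 mGal
Simple Bouguer anomaly = 293.10 − (178.60) = 114.50 mGal

114.5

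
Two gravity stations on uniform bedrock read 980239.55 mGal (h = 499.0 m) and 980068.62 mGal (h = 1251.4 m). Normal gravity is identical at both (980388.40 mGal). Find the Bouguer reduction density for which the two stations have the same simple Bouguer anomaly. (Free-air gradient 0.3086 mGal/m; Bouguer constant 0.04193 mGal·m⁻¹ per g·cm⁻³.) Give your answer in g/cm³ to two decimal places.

1.94

Δg_obs = 980068.62 − 980239.55 = -170.93 mGal over Δh = 1251.4 − 499.0 = 752.4 m
Equal Bouguer anomalies ⇒ Δg_obs + (0.3086 − 0.04193ρ)·Δh = 0
0.3086 − 0.04193ρ = −Δg_obs/Δh = 0.22718
ρ = (0.3086 − 0.22718) / 0.04193 = 1.94 g/cm³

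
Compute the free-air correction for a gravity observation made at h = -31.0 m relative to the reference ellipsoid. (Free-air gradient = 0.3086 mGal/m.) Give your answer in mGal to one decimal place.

-9.6

Free-air correction = 0.3086 × -31.0 = -9.6 mGal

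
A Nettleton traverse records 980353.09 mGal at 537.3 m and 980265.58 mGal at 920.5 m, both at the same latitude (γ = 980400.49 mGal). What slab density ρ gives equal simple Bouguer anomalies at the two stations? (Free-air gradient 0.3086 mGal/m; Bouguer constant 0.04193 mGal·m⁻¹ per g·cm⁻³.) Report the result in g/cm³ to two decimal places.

1.91

Δg_obs = 980265.58 − 980353.09 = -87.51 mGal over Δh = 920.5 − 537.3 = 383.2 m
Equal Bouguer anomalies ⇒ Δg_obs + (0.3086 − 0.04193ρ)·Δh = 0
0.3086 − 0.04193ρ = −Δg_obs/Δh = 0.22837
ρ = (0.3086 − 0.22837) / 0.04193 = 1.91 g/cm³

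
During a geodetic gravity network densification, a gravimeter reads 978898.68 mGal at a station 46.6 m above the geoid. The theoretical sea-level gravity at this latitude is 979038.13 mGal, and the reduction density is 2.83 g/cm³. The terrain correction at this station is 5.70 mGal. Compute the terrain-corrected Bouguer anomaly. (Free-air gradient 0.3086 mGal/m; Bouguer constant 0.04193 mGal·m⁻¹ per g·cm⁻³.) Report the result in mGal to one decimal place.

-124.9

Free-air correction = 0.3086 × 46.6 = 14.38 mGal
Free-air anomaly = 978898.68 − 979038.13 + (14.38) = -125.07 mGal
Bouguer slab correction = 0.04193 × 2.83 × 46.6 = 5.53 mGal
Simple Bouguer anomaly = -125.07 − (5.53) = -130.60 mGal
Complete Bouguer anomaly = -130.60 + 5.70 = -124.90 mGal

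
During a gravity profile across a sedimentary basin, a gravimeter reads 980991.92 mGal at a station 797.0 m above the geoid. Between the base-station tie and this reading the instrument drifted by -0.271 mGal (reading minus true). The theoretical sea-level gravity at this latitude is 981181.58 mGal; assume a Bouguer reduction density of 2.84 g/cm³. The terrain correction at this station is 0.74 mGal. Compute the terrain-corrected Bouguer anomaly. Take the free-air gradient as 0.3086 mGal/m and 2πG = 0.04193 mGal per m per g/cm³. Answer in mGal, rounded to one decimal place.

Drift-corrected reading = 980991.92 − (-0.271) = 980992.191 mGal
Free-air correction = 0.3086 × 797.0 = 245.95 mGal
Free-air anomaly = 980992.191 − 981181.58 + (245.95) = 56.561 mGal
Bouguer slab correction = 0.04193 × 2.84 × 797.0 = 94.91 mGal
Simple Bouguer anomaly = 56.561 − (94.91) = -38.349 mGal
Complete Bouguer anomaly = -38.349 + 0.74 = -37.609 mGal

-37.6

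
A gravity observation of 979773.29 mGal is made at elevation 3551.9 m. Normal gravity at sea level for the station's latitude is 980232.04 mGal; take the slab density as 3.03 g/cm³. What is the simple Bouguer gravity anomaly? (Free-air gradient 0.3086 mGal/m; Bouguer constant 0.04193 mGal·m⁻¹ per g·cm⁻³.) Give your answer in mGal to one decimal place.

Free-air correction = 0.3086 × 3551.9 = 1096.12 mGal
Free-air anomaly = 979773.29 − 980232.04 + (1096.12) = 637.37 mGal
Bouguer slab correction = 0.04193 × 3.03 × 3551.9 = 451.26 mGal
Simple Bouguer anomaly = 637.37 − (451.26) = 186.11 mGal

186.1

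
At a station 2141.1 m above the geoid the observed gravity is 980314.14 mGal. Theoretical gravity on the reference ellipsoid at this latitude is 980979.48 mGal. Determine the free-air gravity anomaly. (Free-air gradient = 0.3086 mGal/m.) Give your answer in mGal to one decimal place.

Free-air correction = 0.3086 × 2141.1 = 660.74 mGal
Free-air anomaly = 980314.14 − 980979.48 + (660.74) = -4.60 mGal

-4.6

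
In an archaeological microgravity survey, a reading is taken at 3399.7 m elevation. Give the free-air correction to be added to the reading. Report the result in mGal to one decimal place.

Free-air correction = 0.3086 × 3399.7 = 1049.1 mGal

1049.1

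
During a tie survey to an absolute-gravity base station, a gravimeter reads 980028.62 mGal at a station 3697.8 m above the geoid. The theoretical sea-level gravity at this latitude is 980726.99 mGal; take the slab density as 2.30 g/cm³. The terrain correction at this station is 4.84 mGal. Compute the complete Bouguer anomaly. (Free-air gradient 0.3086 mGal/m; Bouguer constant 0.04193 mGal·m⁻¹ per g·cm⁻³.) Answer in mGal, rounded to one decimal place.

Free-air correction = 0.3086 × 3697.8 = 1141.14 mGal
Free-air anomaly = 980028.62 − 980726.99 + (1141.14) = 442.77 mGal
Bouguer slab correction = 0.04193 × 2.30 × 3697.8 = 356.61 mGal
Simple Bouguer anomaly = 442.77 − (356.61) = 86.16 mGal
Complete Bouguer anomaly = 86.16 + 4.84 = 91.00 mGal

91.0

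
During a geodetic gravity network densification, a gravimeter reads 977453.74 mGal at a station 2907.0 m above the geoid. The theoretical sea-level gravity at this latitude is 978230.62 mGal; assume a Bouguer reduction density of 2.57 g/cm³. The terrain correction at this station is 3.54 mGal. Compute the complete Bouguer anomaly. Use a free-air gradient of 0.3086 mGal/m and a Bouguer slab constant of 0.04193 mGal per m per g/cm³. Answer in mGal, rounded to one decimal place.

-189.5

Free-air correction = 0.3086 × 2907.0 = 897.10 mGal
Free-air anomaly = 977453.74 − 978230.62 + (897.10) = 120.22 mGal
Bouguer slab correction = 0.04193 × 2.57 × 2907.0 = 313.26 mGal
Simple Bouguer anomaly = 120.22 − (313.26) = -193.04 mGal
Complete Bouguer anomaly = -193.04 + 3.54 = -189.50 mGal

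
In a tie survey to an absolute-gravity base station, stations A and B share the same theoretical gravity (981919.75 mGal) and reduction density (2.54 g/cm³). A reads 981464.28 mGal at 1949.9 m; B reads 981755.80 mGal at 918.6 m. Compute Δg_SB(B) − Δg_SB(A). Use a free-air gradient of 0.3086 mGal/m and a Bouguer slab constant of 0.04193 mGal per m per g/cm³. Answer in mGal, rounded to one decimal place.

Δg_SB(A) = 981464.28 − 981919.75 + 0.3086×1949.9 − 0.04193×2.54×1949.9 = -61.40 mGal
Δg_SB(B) = 981755.80 − 981919.75 + 0.3086×918.6 − 0.04193×2.54×918.6 = 21.70 mGal
Difference = 21.70 − (-61.40) = 83.10 mGal

83.1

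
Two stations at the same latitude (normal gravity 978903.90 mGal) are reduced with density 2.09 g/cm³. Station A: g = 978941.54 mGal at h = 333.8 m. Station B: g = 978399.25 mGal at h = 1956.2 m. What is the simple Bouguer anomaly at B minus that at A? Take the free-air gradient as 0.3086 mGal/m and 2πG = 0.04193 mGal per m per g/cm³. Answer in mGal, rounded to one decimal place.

-183.8

Δg_SB(A) = 978941.54 − 978903.90 + 0.3086×333.8 − 0.04193×2.09×333.8 = 111.40 mGal
Δg_SB(B) = 978399.25 − 978903.90 + 0.3086×1956.2 − 0.04193×2.09×1956.2 = -72.40 mGal
Difference = -72.40 − (111.40) = -183.80 mGal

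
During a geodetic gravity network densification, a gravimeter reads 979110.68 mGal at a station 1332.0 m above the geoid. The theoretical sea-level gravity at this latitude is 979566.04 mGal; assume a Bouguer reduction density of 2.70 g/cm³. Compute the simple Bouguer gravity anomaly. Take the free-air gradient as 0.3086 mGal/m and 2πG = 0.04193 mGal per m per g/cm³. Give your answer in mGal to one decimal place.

Free-air correction = 0.3086 × 1332.0 = 411.06 mGal
Free-air anomaly = 979110.68 − 979566.04 + (411.06) = -44.30 mGal
Bouguer slab correction = 0.04193 × 2.70 × 1332.0 = 150.80 mGal
Simple Bouguer anomaly = -44.30 − (150.80) = -195.10 mGal

-195.1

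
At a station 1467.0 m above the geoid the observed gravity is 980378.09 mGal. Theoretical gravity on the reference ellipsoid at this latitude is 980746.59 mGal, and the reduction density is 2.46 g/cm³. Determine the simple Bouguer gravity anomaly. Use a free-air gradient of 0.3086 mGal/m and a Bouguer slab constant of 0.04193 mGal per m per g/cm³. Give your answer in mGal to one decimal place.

Free-air correction = 0.3086 × 1467.0 = 452.72 mGal
Free-air anomaly = 980378.09 − 980746.59 + (452.72) = 84.22 mGal
Bouguer slab correction = 0.04193 × 2.46 × 1467.0 = 151.32 mGal
Simple Bouguer anomaly = 84.22 − (151.32) = -67.10 mGal

-67.1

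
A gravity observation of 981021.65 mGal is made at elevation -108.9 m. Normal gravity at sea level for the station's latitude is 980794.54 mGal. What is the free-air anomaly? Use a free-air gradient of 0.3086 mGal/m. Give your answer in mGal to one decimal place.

193.5

Free-air correction = 0.3086 × -108.9 = -33.61 mGal
Free-air anomaly = 981021.65 − 980794.54 + (-33.61) = 193.50 mGal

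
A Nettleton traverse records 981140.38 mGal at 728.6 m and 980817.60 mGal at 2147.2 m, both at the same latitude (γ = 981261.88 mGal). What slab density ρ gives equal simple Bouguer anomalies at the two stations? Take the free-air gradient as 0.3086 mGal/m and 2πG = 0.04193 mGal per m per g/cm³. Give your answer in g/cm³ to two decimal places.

1.93

Δg_obs = 980817.60 − 981140.38 = -322.78 mGal over Δh = 2147.2 − 728.6 = 1418.6 m
Equal Bouguer anomalies ⇒ Δg_obs + (0.3086 − 0.04193ρ)·Δh = 0
0.3086 − 0.04193ρ = −Δg_obs/Δh = 0.22753
ρ = (0.3086 − 0.22753) / 0.04193 = 1.93 g/cm³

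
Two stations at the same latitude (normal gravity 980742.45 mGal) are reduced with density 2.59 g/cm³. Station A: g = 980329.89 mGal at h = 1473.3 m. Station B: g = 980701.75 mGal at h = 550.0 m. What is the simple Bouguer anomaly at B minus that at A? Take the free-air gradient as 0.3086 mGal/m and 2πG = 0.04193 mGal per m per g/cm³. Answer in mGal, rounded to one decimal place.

Δg_SB(A) = 980329.89 − 980742.45 + 0.3086×1473.3 − 0.04193×2.59×1473.3 = -117.90 mGal
Δg_SB(B) = 980701.75 − 980742.45 + 0.3086×550.0 − 0.04193×2.59×550.0 = 69.30 mGal
Difference = 69.30 − (-117.90) = 187.20 mGal

187.2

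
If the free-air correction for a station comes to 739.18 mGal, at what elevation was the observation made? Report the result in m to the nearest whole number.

2395

h = 739.18 / 0.3086 = 2395.27 m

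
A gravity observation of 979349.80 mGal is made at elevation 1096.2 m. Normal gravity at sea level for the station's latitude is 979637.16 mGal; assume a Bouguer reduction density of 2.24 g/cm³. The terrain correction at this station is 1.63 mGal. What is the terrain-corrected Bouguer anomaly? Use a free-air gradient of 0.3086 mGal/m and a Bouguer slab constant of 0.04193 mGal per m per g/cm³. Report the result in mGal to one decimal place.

-50.4

Free-air correction = 0.3086 × 1096.2 = 338.29 mGal
Free-air anomaly = 979349.80 − 979637.16 + (338.29) = 50.93 mGal
Bouguer slab correction = 0.04193 × 2.24 × 1096.2 = 102.96 mGal
Simple Bouguer anomaly = 50.93 − (102.96) = -52.03 mGal
Complete Bouguer anomaly = -52.03 + 1.63 = -50.40 mGal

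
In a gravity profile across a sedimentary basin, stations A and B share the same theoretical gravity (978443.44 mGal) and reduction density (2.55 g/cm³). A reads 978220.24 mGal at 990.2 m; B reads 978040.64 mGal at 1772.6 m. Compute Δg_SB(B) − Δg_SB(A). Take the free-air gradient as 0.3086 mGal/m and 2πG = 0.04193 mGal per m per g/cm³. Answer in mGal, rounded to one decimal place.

-21.8

Δg_SB(A) = 978220.24 − 978443.44 + 0.3086×990.2 − 0.04193×2.55×990.2 = -23.50 mGal
Δg_SB(B) = 978040.64 − 978443.44 + 0.3086×1772.6 − 0.04193×2.55×1772.6 = -45.30 mGal
Difference = -45.30 − (-23.50) = -21.80 mGal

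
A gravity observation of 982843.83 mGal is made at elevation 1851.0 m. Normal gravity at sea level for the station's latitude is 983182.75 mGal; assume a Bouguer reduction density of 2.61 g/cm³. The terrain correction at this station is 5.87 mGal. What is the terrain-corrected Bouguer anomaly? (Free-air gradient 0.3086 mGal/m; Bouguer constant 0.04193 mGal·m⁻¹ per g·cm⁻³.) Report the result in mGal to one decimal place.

Free-air correction = 0.3086 × 1851.0 = 571.22 mGal
Free-air anomaly = 982843.83 − 983182.75 + (571.22) = 232.30 mGal
Bouguer slab correction = 0.04193 × 2.61 × 1851.0 = 202.57 mGal
Simple Bouguer anomaly = 232.30 − (202.57) = 29.73 mGal
Complete Bouguer anomaly = 29.73 + 5.87 = 35.60 mGal

35.6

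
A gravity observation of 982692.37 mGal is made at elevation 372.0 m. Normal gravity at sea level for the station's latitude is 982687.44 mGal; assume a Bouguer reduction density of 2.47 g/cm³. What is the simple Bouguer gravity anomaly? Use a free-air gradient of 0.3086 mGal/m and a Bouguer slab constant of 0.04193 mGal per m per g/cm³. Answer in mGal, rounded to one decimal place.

Free-air correction = 0.3086 × 372.0 = 114.80 mGal
Free-air anomaly = 982692.37 − 982687.44 + (114.80) = 119.73 mGal
Bouguer slab correction = 0.04193 × 2.47 × 372.0 = 38.53 mGal
Simple Bouguer anomaly = 119.73 − (38.53) = 81.20 mGal

81.2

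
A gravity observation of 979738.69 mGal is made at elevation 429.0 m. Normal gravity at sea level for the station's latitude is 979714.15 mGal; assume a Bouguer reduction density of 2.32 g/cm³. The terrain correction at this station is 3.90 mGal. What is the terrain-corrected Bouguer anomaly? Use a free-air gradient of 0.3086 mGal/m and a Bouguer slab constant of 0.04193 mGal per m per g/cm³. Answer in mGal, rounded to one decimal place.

Free-air correction = 0.3086 × 429.0 = 132.39 mGal
Free-air anomaly = 979738.69 − 979714.15 + (132.39) = 156.93 mGal
Bouguer slab correction = 0.04193 × 2.32 × 429.0 = 41.73 mGal
Simple Bouguer anomaly = 156.93 − (41.73) = 115.20 mGal
Complete Bouguer anomaly = 115.20 + 3.90 = 119.10 mGal

119.1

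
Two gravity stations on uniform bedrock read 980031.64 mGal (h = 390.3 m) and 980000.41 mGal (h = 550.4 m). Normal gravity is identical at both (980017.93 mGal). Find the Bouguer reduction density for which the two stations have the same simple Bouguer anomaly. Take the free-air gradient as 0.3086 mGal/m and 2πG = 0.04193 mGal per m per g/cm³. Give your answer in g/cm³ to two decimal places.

Δg_obs = 980000.41 − 980031.64 = -31.23 mGal over Δh = 550.4 − 390.3 = 160.1 m
Equal Bouguer anomalies ⇒ Δg_obs + (0.3086 − 0.04193ρ)·Δh = 0
0.3086 − 0.04193ρ = −Δg_obs/Δh = 0.19507
ρ = (0.3086 − 0.19507) / 0.04193 = 2.71 g/cm³

2.71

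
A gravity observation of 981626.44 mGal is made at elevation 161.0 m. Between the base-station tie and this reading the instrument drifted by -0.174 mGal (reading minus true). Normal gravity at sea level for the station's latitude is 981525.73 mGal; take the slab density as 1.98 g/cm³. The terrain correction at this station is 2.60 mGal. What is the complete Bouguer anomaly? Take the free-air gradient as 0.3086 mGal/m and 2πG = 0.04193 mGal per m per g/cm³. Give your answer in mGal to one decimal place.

Drift-corrected reading = 981626.44 − (-0.174) = 981626.614 mGal
Free-air correction = 0.3086 × 161.0 = 49.68 mGal
Free-air anomaly = 981626.614 − 981525.73 + (49.68) = 150.564 mGal
Bouguer slab correction = 0.04193 × 1.98 × 161.0 = 13.37 mGal
Simple Bouguer anomaly = 150.564 − (13.37) = 137.194 mGal
Complete Bouguer anomaly = 137.194 + 2.60 = 139.794 mGal

139.8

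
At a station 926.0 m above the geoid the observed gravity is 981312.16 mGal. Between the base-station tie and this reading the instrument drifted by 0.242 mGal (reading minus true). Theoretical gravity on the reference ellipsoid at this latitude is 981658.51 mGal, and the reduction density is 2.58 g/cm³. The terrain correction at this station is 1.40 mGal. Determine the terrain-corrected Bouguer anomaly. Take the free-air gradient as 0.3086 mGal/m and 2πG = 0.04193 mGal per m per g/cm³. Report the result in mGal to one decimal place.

Drift-corrected reading = 981312.16 − (0.242) = 981311.918 mGal
Free-air correction = 0.3086 × 926.0 = 285.76 mGal
Free-air anomaly = 981311.918 − 981658.51 + (285.76) = -60.832 mGal
Bouguer slab correction = 0.04193 × 2.58 × 926.0 = 100.17 mGal
Simple Bouguer anomaly = -60.832 − (100.17) = -161.002 mGal
Complete Bouguer anomaly = -161.002 + 1.40 = -159.602 mGal

-159.6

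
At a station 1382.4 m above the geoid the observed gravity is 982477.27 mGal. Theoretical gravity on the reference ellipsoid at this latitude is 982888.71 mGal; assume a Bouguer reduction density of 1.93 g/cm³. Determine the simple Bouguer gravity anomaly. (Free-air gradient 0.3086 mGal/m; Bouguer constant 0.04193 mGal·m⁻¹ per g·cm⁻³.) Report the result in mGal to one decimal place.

Free-air correction = 0.3086 × 1382.4 = 426.61 mGal
Free-air anomaly = 982477.27 − 982888.71 + (426.61) = 15.17 mGal
Bouguer slab correction = 0.04193 × 1.93 × 1382.4 = 111.87 mGal
Simple Bouguer anomaly = 15.17 − (111.87) = -96.70 mGal

-96.7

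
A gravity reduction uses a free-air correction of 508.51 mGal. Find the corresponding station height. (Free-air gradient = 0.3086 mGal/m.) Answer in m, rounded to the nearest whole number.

h = 508.51 / 0.3086 = 1647.80 m

1648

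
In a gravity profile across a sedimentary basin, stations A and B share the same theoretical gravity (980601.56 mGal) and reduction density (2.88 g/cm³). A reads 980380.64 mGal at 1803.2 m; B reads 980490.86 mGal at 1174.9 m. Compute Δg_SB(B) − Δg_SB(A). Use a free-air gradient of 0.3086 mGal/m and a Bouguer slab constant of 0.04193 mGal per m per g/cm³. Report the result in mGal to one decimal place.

-7.8

Δg_SB(A) = 980380.64 − 980601.56 + 0.3086×1803.2 − 0.04193×2.88×1803.2 = 117.80 mGal
Δg_SB(B) = 980490.86 − 980601.56 + 0.3086×1174.9 − 0.04193×2.88×1174.9 = 110.00 mGal
Difference = 110.00 − (117.80) = -7.80 mGal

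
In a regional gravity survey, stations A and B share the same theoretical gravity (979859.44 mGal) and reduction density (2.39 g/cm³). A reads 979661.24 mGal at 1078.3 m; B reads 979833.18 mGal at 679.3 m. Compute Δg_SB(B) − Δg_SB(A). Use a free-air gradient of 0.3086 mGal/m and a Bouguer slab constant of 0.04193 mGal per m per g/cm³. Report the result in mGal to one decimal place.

88.8

Δg_SB(A) = 979661.24 − 979859.44 + 0.3086×1078.3 − 0.04193×2.39×1078.3 = 26.50 mGal
Δg_SB(B) = 979833.18 − 979859.44 + 0.3086×679.3 − 0.04193×2.39×679.3 = 115.30 mGal
Difference = 115.30 − (26.50) = 88.80 mGal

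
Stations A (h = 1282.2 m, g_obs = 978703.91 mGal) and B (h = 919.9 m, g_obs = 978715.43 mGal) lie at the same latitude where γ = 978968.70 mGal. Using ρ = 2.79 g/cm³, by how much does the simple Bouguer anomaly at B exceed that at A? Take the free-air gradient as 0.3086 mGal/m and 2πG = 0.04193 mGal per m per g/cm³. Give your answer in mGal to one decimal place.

Δg_SB(A) = 978703.91 − 978968.70 + 0.3086×1282.2 − 0.04193×2.79×1282.2 = -19.10 mGal
Δg_SB(B) = 978715.43 − 978968.70 + 0.3086×919.9 − 0.04193×2.79×919.9 = -77.00 mGal
Difference = -77.00 − (-19.10) = -57.90 mGal

-57.9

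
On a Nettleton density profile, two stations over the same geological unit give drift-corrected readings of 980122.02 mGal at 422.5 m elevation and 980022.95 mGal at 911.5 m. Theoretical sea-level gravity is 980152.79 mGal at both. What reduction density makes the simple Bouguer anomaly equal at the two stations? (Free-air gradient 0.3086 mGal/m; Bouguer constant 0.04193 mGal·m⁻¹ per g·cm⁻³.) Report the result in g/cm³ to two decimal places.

Δg_obs = 980022.95 − 980122.02 = -99.07 mGal over Δh = 911.5 − 422.5 = 489.0 m
Equal Bouguer anomalies ⇒ Δg_obs + (0.3086 − 0.04193ρ)·Δh = 0
0.3086 − 0.04193ρ = −Δg_obs/Δh = 0.20260
ρ = (0.3086 − 0.20260) / 0.04193 = 2.53 g/cm³

2.53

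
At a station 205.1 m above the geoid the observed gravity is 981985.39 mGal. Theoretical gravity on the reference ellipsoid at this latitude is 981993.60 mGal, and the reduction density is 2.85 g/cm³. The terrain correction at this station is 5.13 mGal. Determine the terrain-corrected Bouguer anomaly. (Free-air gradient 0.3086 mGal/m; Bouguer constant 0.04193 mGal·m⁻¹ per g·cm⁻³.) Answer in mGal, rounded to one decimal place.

35.7

Free-air correction = 0.3086 × 205.1 = 63.29 mGal
Free-air anomaly = 981985.39 − 981993.60 + (63.29) = 55.08 mGal
Bouguer slab correction = 0.04193 × 2.85 × 205.1 = 24.51 mGal
Simple Bouguer anomaly = 55.08 − (24.51) = 30.57 mGal
Complete Bouguer anomaly = 30.57 + 5.13 = 35.70 mGal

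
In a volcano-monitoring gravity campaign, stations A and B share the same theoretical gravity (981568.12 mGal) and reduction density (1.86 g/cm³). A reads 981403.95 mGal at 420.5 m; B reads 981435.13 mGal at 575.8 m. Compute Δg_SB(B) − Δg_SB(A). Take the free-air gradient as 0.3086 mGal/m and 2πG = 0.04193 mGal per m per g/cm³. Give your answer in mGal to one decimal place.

67.0

Δg_SB(A) = 981403.95 − 981568.12 + 0.3086×420.5 − 0.04193×1.86×420.5 = -67.20 mGal
Δg_SB(B) = 981435.13 − 981568.12 + 0.3086×575.8 − 0.04193×1.86×575.8 = -0.20 mGal
Difference = -0.20 − (-67.20) = 67.00 mGal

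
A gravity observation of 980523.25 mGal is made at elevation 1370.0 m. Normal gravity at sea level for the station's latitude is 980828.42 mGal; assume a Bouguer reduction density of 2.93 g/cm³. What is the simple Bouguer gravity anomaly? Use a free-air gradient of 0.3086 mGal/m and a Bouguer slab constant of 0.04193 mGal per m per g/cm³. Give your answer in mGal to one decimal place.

-50.7

Free-air correction = 0.3086 × 1370.0 = 422.78 mGal
Free-air anomaly = 980523.25 − 980828.42 + (422.78) = 117.61 mGal
Bouguer slab correction = 0.04193 × 2.93 × 1370.0 = 168.31 mGal
Simple Bouguer anomaly = 117.61 − (168.31) = -50.70 mGal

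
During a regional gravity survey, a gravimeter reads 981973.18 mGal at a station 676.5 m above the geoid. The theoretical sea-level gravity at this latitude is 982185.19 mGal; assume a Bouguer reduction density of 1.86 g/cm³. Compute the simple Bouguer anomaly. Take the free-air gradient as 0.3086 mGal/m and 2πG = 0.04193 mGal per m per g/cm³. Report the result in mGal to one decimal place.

Free-air correction = 0.3086 × 676.5 = 208.77 mGal
Free-air anomaly = 981973.18 − 982185.19 + (208.77) = -3.24 mGal
Bouguer slab correction = 0.04193 × 1.86 × 676.5 = 52.76 mGal
Simple Bouguer anomaly = -3.24 − (52.76) = -56.00 mGal

-56.0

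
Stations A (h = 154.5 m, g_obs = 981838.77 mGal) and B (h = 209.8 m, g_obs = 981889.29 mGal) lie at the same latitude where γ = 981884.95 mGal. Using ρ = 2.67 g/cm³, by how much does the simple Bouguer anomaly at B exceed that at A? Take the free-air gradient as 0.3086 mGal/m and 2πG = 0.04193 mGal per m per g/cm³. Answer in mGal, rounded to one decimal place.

61.4

Δg_SB(A) = 981838.77 − 981884.95 + 0.3086×154.5 − 0.04193×2.67×154.5 = -15.80 mGal
Δg_SB(B) = 981889.29 − 981884.95 + 0.3086×209.8 − 0.04193×2.67×209.8 = 45.60 mGal
Difference = 45.60 − (-15.80) = 61.40 mGal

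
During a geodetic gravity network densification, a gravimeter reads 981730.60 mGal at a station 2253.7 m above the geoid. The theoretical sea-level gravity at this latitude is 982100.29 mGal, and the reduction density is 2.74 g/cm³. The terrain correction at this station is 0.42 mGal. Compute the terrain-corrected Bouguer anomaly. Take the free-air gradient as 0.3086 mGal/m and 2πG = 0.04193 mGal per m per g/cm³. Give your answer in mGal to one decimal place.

Free-air correction = 0.3086 × 2253.7 = 695.49 mGal
Free-air anomaly = 981730.60 − 982100.29 + (695.49) = 325.80 mGal
Bouguer slab correction = 0.04193 × 2.74 × 2253.7 = 258.92 mGal
Simple Bouguer anomaly = 325.80 − (258.92) = 66.88 mGal
Complete Bouguer anomaly = 66.88 + 0.42 = 67.30 mGal

67.3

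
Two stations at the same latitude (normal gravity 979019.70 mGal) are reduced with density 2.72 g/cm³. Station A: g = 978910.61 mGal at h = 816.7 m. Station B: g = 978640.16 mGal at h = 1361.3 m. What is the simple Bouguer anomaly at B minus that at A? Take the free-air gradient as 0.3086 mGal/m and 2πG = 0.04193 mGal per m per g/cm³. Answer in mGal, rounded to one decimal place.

-164.5

Δg_SB(A) = 978910.61 − 979019.70 + 0.3086×816.7 − 0.04193×2.72×816.7 = 49.80 mGal
Δg_SB(B) = 978640.16 − 979019.70 + 0.3086×1361.3 − 0.04193×2.72×1361.3 = -114.70 mGal
Difference = -114.70 − (49.80) = -164.50 mGal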